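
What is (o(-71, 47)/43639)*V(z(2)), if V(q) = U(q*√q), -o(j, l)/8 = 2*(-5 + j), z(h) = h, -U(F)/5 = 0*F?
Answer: 0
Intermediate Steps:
U(F) = 0 (U(F) = -0*F = -5*0 = 0)
o(j, l) = 80 - 16*j (o(j, l) = -16*(-5 + j) = -8*(-10 + 2*j) = 80 - 16*j)
V(q) = 0
(o(-71, 47)/43639)*V(z(2)) = ((80 - 16*(-71))/43639)*0 = ((80 + 1136)*(1/43639))*0 = (1216*(1/43639))*0 = (1216/43639)*0 = 0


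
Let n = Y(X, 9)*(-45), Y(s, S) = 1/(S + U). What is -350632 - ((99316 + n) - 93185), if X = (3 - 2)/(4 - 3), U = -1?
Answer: -2854059/8 ≈ -3.5676e+5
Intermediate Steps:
X = 1 (X = 1/1 = 1*1 = 1)
Y(s, S) = 1/(-1 + S) (Y(s, S) = 1/(S - 1) = 1/(-1 + S))
n = -45/8 (n = -45/(-1 + 9) = -45/8 ≈ -5.6250)
-350632 - ((99316 + n) - 93185) = -350632 - ((99316 - 45/8) - 93185) = -350632 - (794483/8 - 93185) = -350632 - 1*49003/8 = -350632 - 49003/8 = -2854059/8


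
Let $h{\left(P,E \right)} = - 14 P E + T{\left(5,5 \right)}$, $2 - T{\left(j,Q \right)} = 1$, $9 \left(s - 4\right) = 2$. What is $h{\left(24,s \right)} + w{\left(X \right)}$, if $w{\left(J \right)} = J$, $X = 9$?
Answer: $- \frac{4226}{3} \approx -1408.7$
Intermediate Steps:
$s = \frac{38}{9}$ ($s = 4 + \frac{1}{9} \cdot 2 = 4 + \frac{2}{9} = \frac{38}{9} \approx 4.2222$)
$T{\left(j,Q \right)} = 1$ ($T{\left(j,Q \right)} = 2 - 1 = 1$)
$h{\left(P,E \right)} = 1 - 14 E P$ ($h{\left(P,E \right)} = - 14 P E + 1 = - 14 E P + 1 = 1 - 14 E P$)
$h{\left(24,s \right)} + w{\left(X \right)} = \left(1 - \frac{532}{9} \cdot 24\right) + 9 = \left(1 - \frac{4256}{3}\right) + 9 = - \frac{4253}{3} + 9 = - \frac{4226}{3}$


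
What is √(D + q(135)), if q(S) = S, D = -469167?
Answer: 2*I*√117258 ≈ 684.86*I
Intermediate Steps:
√(D + q(135)) = √(-469167 + 135) = √(-469032) = 2*I*√117258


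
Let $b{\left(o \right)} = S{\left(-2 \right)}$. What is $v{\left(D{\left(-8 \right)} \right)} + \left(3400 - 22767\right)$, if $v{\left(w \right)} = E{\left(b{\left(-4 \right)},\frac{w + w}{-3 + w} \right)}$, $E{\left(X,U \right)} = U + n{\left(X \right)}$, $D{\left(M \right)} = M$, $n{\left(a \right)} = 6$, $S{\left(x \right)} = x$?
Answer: $- \frac{212955}{11} \approx -19360.0$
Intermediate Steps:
$b{\left(o \right)} = -2$
$E{\left(X,U \right)} = 6 + U$ ($E{\left(X,U \right)} = U + 6 = 6 + U$)
$v{\left(w \right)} = 6 + \frac{2 w}{-3 + w}$ ($v{\left(w \right)} = 6 + \frac{w + w}{-3 + w} = 6 + \frac{2 w}{-3 + w}$)
$v{\left(D{\left(-8 \right)} \right)} + \left(3400 - 22767\right) = \frac{2 \left(-9 + 4 \left(-8\right)\right)}{-3 - 8} + \left(3400 - 22767\right) = \frac{2 \left(-9 - 32\right)}{-11} - 19367 = 2 \left(- \frac{1}{11}\right) \left(-41\right) - 19367 = \frac{82}{11} - 19367 = - \frac{212955}{11}$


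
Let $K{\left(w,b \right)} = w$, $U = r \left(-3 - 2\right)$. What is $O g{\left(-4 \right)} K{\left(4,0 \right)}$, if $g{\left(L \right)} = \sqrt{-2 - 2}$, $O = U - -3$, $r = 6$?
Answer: $- 216 i \approx - 216.0 i$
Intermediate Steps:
$U = -30$ ($U = 6 \left(-3 - 2\right) = 6 \left(-5\right) = -30$)
$O = -27$ ($O = -30 - -3 = -30 + 3 = -27$)
$g{\left(L \right)} = 2 i$ ($g{\left(L \right)} = \sqrt{-4} = 2 i$)
$O g{\left(-4 \right)} K{\left(4,0 \right)} = - 27 \cdot 2 i 4 = - 54 i 4 = - 216 i$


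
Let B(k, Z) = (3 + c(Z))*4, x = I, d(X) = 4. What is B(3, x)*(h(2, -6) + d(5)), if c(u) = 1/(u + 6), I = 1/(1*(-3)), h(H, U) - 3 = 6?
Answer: 2808/17 ≈ 165.18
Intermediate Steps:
h(H, U) = 9 (h(H, U) = 3 + 6 = 9)
I = -⅓ (I = 1/(-3) = -⅓ ≈ -0.33333)
c(u) = 1/(6 + u)
x = -⅓ ≈ -0.33333
B(k, Z) = 12 + 4/(6 + Z) (B(k, Z) = (3 + 1/(6 + Z))*4 = 12 + 4/(6 + Z))
B(3, x)*(h(2, -6) + d(5)) = (4*(19 + 3*(-⅓))/(6 - ⅓))*(9 + 4) = (4*(19 - 1)/(17/3))*13 = (4*(3/17)*18)*13 = (216/17)*13 = 2808/17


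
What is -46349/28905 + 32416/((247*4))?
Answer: 222797917/7139535 ≈ 31.206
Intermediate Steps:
-46349/28905 + 32416/((247*4)) = -46349*1/28905 + 32416/988 = -46349/28905 + 32416*(1/988) = -46349/28905 + 8104/247 = 222797917/7139535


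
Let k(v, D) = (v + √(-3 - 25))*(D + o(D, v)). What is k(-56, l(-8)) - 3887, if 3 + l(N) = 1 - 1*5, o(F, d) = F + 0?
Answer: -3103 - 28*I*√7 ≈ -3103.0 - 74.081*I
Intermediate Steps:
o(F, d) = F
l(N) = -7 (l(N) = -3 + (1 - 1*5) = -3 + (1 - 5) = -3 - 4 = -7)
k(v, D) = 2*D*(v + 2*I*√7) (k(v, D) = (v + √(-3 - 25))*(D + D) = (v + √(-28))*(2*D) = (v + 2*I*√7)*(2*D) = 2*D*(v + 2*I*√7))
k(-56, l(-8)) - 3887 = 2*(-7)*(-56 + 2*I*√7) - 3887 = (784 - 28*I*√7) - 3887 = -3103 - 28*I*√7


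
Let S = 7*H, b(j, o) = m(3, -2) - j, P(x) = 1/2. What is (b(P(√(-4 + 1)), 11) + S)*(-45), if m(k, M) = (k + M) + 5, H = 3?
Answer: -2385/2 ≈ -1192.5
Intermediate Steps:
m(k, M) = 5 + M + k (m(k, M) = (M + k) + 5 = 5 + M + k)
P(x) = ½
b(j, o) = 6 - j (b(j, o) = (5 - 2 + 3) - j = 6 - j)
S = 21 (S = 7*3 = 21)
(b(P(√(-4 + 1)), 11) + S)*(-45) = ((6 - 1*½) + 21)*(-45) = ((6 - ½) + 21)*(-45) = (11/2 + 21)*(-45) = (53/2)*(-45) = -2385/2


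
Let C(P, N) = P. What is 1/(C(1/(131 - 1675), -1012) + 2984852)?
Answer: 1544/4608611487 ≈ 3.3503e-7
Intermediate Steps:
1/(C(1/(131 - 1675), -1012) + 2984852) = 1/(1/(131 - 1675) + 2984852) = 1/(1/(-1544) + 2984852) = 1/(-1/1544 + 2984852) = 1/(4608611487/1544) = 1544/4608611487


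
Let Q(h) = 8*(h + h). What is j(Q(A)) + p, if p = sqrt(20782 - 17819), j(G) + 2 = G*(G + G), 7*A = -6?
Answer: 18334/49 + sqrt(2963) ≈ 428.60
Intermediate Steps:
A = -6/7 (A = (1/7)*(-6) = -6/7 ≈ -0.85714)
Q(h) = 16*h (Q(h) = 8*(2*h) = 16*h)
j(G) = -2 + 2*G**2 (j(G) = -2 + G*(G + G) = -2 + G*(2*G) = -2 + 2*G**2)
p = sqrt(2963) ≈ 54.433
j(Q(A)) + p = (-2 + 2*(16*(-6/7))**2) + sqrt(2963) = (-2 + 2*(-96/7)**2) + sqrt(2963) = (-2 + 2*(9216/49)) + sqrt(2963) = (-2 + 18432/49) + sqrt(2963) = 18334/49 + sqrt(2963)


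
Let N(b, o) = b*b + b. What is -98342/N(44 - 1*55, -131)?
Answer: -49171/55 ≈ -894.02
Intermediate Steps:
N(b, o) = b + b² (N(b, o) = b² + b = b + b²)
-98342/N(44 - 1*55, -131) = -98342*1/((1 + (44 - 1*55))*(44 - 1*55)) = -98342*1/((1 + (44 - 55))*(44 - 55)) = -98342*(-1/(11*(1 - 11))) = -98342/((-11*(-10))) = -98342/110 = -98342*1/110 = -49171/55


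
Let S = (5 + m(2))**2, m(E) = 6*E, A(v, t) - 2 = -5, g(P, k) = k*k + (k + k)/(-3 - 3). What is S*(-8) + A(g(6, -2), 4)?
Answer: -2315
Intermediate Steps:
g(P, k) = k**2 - k/3 (g(P, k) = k**2 + (2*k)/(-6) = k**2 + (2*k)*(-1/6) = k**2 - k/3)
A(v, t) = -3 (A(v, t) = 2 - 5 = -3)
S = 289 (S = (5 + 6*2)**2 = (5 + 12)**2 = 17**2 = 289)
S*(-8) + A(g(6, -2), 4) = 289*(-8) - 3 = -2312 - 3 = -2315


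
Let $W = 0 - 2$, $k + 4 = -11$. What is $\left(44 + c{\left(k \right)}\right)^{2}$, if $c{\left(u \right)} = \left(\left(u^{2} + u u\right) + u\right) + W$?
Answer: $227529$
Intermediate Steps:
$k = -15$ ($k = -4 - 11 = -15$)
$W = -2$
$c{\left(u \right)} = -2 + u + 2 u^{2}$ ($c{\left(u \right)} = \left(\left(u^{2} + u u\right) + u\right) - 2 = \left(\left(u^{2} + u^{2}\right) + u\right) - 2 = \left(2 u^{2} + u\right) - 2 = \left(u + 2 u^{2}\right) - 2 = -2 + u + 2 u^{2}$)
$\left(44 + c{\left(k \right)}\right)^{2} = \left(44 - \left(17 - 450\right)\right)^{2} = \left(44 - -433\right)^{2} = \left(44 + 433\right)^{2} = 477^{2} = 227529$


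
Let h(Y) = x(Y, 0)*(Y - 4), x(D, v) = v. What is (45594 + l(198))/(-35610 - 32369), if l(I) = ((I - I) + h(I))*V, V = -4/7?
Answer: -45594/67979 ≈ -0.67071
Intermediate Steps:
V = -4/7 (V = -4*1/7 = -4/7 ≈ -0.57143)
h(Y) = 0 (h(Y) = 0*(Y - 4) = 0*(-4 + Y) = 0)
l(I) = 0 (l(I) = ((I - I) + 0)*(-4/7) = (0 + 0)*(-4/7) = 0*(-4/7) = 0)
(45594 + l(198))/(-35610 - 32369) = (45594 + 0)/(-35610 - 32369) = 45594/(-67979) = 45594*(-1/67979) = -45594/67979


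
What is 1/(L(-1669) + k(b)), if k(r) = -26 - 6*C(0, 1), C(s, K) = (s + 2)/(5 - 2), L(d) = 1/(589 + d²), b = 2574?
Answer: -2786150/83584499 ≈ -0.033333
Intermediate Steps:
C(s, K) = ⅔ + s/3 (C(s, K) = (2 + s)/3 = (2 + s)*(⅓) = ⅔ + s/3)
k(r) = -30 (k(r) = -26 - 6*(⅔ + (⅓)*0) = -26 - 6*(⅔ + 0) = -26 - 6*⅔ = -26 - 4 = -30)
1/(L(-1669) + k(b)) = 1/(1/(589 + (-1669)²) - 30) = 1/(1/(589 + 2785561) - 30) = 1/(1/2786150 - 30) = 1/(-83584499/2786150) = -2786150/83584499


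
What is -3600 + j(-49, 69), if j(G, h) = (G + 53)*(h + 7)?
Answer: -3296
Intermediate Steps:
j(G, h) = (7 + h)*(53 + G) (j(G, h) = (53 + G)*(7 + h) = (7 + h)*(53 + G))
-3600 + j(-49, 69) = -3600 + (371 + 7*(-49) + 53*69 - 49*69) = -3600 + (371 - 343 + 3657 - 3381) = -3600 + 304 = -3296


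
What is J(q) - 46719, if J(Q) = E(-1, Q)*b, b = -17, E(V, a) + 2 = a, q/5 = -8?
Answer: -46005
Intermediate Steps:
q = -40 (q = 5*(-8) = -40)
E(V, a) = -2 + a
J(Q) = 34 - 17*Q (J(Q) = (-2 + Q)*(-17) = 34 - 17*Q)
J(q) - 46719 = (34 - 17*(-40)) - 46719 = (34 + 680) - 46719 = 714 - 46719 = -46005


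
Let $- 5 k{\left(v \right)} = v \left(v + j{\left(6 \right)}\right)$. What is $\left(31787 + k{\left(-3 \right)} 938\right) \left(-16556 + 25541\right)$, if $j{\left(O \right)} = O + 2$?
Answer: $310889985$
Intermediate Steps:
$j{\left(O \right)} = 2 + O$
$k{\left(v \right)} = - \frac{v \left(8 + v\right)}{5}$ ($k{\left(v \right)} = - \frac{v \left(v + \left(2 + 6\right)\right)}{5} = - \frac{v \left(v + 8\right)}{5} = - \frac{v \left(8 + v\right)}{5}$)
$\left(31787 + k{\left(-3 \right)} 938\right) \left(-16556 + 25541\right) = \left(31787 + \left(- \frac{1}{5}\right) \left(-3\right) \left(8 - 3\right) 938\right) \left(-16556 + 25541\right) = \left(31787 + \left(- \frac{1}{5}\right) \left(-3\right) 5 \cdot 938\right) 8985 = \left(31787 + 3 \cdot 938\right) 8985 = \left(31787 + 2814\right) 8985 = 34601 \cdot 8985 = 310889985$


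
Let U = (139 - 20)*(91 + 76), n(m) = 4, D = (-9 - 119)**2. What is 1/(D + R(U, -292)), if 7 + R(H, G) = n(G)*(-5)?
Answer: 1/16357 ≈ 6.1136e-5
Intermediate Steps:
D = 16384 (D = (-128)**2 = 16384)
U = 19873 (U = 119*167 = 19873)
R(H, G) = -27 (R(H, G) = -7 + 4*(-5) = -7 - 20 = -27)
1/(D + R(U, -292)) = 1/(16384 - 27) = 1/16357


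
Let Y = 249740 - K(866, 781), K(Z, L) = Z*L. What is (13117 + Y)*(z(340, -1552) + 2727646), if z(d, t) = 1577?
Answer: -1128503689047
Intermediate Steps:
K(Z, L) = L*Z
Y = -426606 (Y = 249740 - 781*866 = 249740 - 1*676346 = 249740 - 676346 = -426606)
(13117 + Y)*(z(340, -1552) + 2727646) = (13117 - 426606)*(1577 + 2727646) = -413489*2729223 = -1128503689047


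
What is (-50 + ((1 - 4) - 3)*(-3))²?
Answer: 1024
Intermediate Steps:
(-50 + ((1 - 4) - 3)*(-3))² = (-50 + (-3 - 3)*(-3))² = (-50 - 6*(-3))² = (-50 + 18)² = (-32)² = 1024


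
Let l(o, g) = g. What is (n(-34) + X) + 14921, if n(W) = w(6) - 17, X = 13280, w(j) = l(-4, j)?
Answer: 28190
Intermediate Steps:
w(j) = j
n(W) = -11 (n(W) = 6 - 17 = -11)
(n(-34) + X) + 14921 = (-11 + 13280) + 14921 = 13269 + 14921 = 28190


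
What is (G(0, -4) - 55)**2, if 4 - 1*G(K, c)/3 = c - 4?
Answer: 361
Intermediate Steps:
G(K, c) = 24 - 3*c (G(K, c) = 12 - 3*(c - 4) = 12 - 3*(-4 + c) = 12 + (12 - 3*c) = 24 - 3*c)
(G(0, -4) - 55)**2 = ((24 - 3*(-4)) - 55)**2 = ((24 + 12) - 55)**2 = (36 - 55)**2 = (-19)**2 = 361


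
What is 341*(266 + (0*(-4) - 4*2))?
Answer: 87978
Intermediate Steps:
341*(266 + (0*(-4) - 4*2)) = 341*(266 + (0 - 8)) = 341*(266 - 8) = 341*258 = 87978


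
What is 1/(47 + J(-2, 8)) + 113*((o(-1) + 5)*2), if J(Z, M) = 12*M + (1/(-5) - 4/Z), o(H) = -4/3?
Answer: 1799879/2172 ≈ 828.67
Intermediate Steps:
o(H) = -4/3 (o(H) = -4*1/3 = -4/3)
J(Z, M) = -1/5 - 4/Z + 12*M (J(Z, M) = 12*M + (1*(-1/5) - 4/Z) = 12*M + (-1/5 - 4/Z) = -1/5 - 4/Z + 12*M)
1/(47 + J(-2, 8)) + 113*((o(-1) + 5)*2) = 1/(47 + (-1/5 - 4/(-2) + 12*8)) + 113*((-4/3 + 5)*2) = 1/(47 + (-1/5 - 4*(-1/2) + 96)) + 113*((11/3)*2) = 1/(47 + (-1/5 + 2 + 96)) + 113*(22/3) = 1/(47 + 489/5) + 2486/3 = 1/(724/5) + 2486/3 = 5/724 + 2486/3 = 1799879/2172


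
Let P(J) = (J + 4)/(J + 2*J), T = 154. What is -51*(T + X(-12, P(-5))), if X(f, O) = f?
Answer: -7242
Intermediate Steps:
P(J) = (4 + J)/(3*J) (P(J) = (4 + J)/((3*J)) = (4 + J)*(1/(3*J)) = (4 + J)/(3*J))
-51*(T + X(-12, P(-5))) = -51*(154 - 12) = -51*142 = -7242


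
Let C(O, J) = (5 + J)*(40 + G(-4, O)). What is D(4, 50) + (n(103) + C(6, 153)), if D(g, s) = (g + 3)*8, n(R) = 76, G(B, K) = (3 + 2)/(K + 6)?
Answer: 39107/6 ≈ 6517.8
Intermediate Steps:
G(B, K) = 5/(6 + K)
D(g, s) = 24 + 8*g (D(g, s) = (3 + g)*8 = 24 + 8*g)
C(O, J) = (5 + J)*(40 + 5/(6 + O))
D(4, 50) + (n(103) + C(6, 153)) = (24 + 8*4) + (76 + 5*(5 + 153 + 8*(5 + 153)*(6 + 6))/(6 + 6)) = (24 + 32) + (76 + 5*(5 + 153 + 8*158*12)/12) = 56 + (76 + 5*(1/12)*(5 + 153 + 15168)) = 56 + (76 + 5*(1/12)*15326) = 56 + (76 + 38315/6) = 56 + 38771/6 = 39107/6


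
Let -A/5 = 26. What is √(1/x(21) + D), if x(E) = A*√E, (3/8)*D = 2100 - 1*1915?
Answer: √(3676764000 - 2730*√21)/2730 ≈ 22.211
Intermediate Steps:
A = -130 (A = -5*26 = -130)
D = 1480/3 (D = 8*(2100 - 1*1915)/3 = 8*(2100 - 1915)/3 = (8/3)*185 = 1480/3 ≈ 493.33)
x(E) = -130*√E
√(1/x(21) + D) = √(1/(-130*√21) + 1480/3) = √(-√21/2730 + 1480/3) = √(1480/3 - √21/2730)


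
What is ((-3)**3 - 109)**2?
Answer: 18496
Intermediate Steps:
((-3)**3 - 109)**2 = (-27 - 109)**2 = (-136)**2 = 18496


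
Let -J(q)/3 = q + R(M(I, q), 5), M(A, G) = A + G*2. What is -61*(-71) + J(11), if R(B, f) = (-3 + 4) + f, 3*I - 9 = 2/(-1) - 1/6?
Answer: 4280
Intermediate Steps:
I = 41/18 (I = 3 + (2/(-1) - 1/6)/3 = 3 + (2*(-1) - 1*⅙)/3 = 3 + (-2 - ⅙)/3 = 3 + (⅓)*(-13/6) = 3 - 13/18 = 41/18 ≈ 2.2778)
M(A, G) = A + 2*G
R(B, f) = 1 + f
J(q) = -18 - 3*q (J(q) = -3*(q + (1 + 5)) = -3*(q + 6) = -3*(6 + q) = -18 - 3*q)
-61*(-71) + J(11) = -61*(-71) + (-18 - 3*11) = 4331 + (-18 - 33) = 4331 - 51 = 4280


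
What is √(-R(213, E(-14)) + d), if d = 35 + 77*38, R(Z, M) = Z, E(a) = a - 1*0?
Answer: 2*√687 ≈ 52.421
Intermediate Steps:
E(a) = a (E(a) = a + 0 = a)
d = 2961 (d = 35 + 2926 = 2961)
√(-R(213, E(-14)) + d) = √(-1*213 + 2961) = √(-213 + 2961) = √2748 = 2*√687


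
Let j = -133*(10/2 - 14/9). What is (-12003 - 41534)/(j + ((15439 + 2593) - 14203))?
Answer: -43803/2758 ≈ -15.882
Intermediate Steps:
j = -4123/9 (j = -133*(10*(½) - 14*⅑) = -133*(5 - 14/9) = -133*31/9 = -4123/9 ≈ -458.11)
(-12003 - 41534)/(j + ((15439 + 2593) - 14203)) = (-12003 - 41534)/(-4123/9 + ((15439 + 2593) - 14203)) = -53537/(-4123/9 + (18032 - 14203)) = -53537/(-4123/9 + 3829) = -53537/30338/9 = -53537*9/30338 = -43803/2758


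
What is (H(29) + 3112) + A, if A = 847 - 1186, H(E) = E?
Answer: 2802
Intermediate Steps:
A = -339
(H(29) + 3112) + A = (29 + 3112) - 339 = 3141 - 339 = 2802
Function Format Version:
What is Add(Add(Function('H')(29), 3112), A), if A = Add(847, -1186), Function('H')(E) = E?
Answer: 2802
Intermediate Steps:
A = -339
Add(Add(Function('H')(29), 3112), A) = Add(Add(29, 3112), -339) = Add(3141, -339) = 2802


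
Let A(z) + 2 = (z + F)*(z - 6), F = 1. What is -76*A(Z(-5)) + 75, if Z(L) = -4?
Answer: -2053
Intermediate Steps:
A(z) = -2 + (1 + z)*(-6 + z) (A(z) = -2 + (z + 1)*(z - 6) = -2 + (1 + z)*(-6 + z))
-76*A(Z(-5)) + 75 = -76*(-8 + (-4)² - 5*(-4)) + 75 = -76*(-8 + 16 + 20) + 75 = -76*28 + 75 = -2128 + 75 = -2053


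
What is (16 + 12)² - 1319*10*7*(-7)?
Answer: 647094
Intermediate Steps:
(16 + 12)² - 1319*10*7*(-7) = 28² - 92330*(-7) = 784 - 1319*(-490) = 784 + 646310 = 647094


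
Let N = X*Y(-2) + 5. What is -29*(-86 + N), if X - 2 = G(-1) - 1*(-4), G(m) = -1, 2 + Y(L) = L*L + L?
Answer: 2349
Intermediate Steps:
Y(L) = -2 + L + L² (Y(L) = -2 + (L*L + L) = -2 + (L² + L) = -2 + (L + L²) = -2 + L + L²)
X = 5 (X = 2 + (-1 - 1*(-4)) = 2 + (-1 + 4) = 2 + 3 = 5)
N = 5 (N = 5*(-2 - 2 + (-2)²) + 5 = 5*(-2 - 2 + 4) + 5 = 5*0 + 5 = 0 + 5 = 5)
-29*(-86 + N) = -29*(-86 + 5) = -29*(-81) = 2349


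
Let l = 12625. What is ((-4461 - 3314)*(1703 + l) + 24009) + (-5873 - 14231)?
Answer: -111396295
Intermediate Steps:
((-4461 - 3314)*(1703 + l) + 24009) + (-5873 - 14231) = ((-4461 - 3314)*(1703 + 12625) + 24009) + (-5873 - 14231) = (-7775*14328 + 24009) - 20104 = (-111400200 + 24009) - 20104 = -111376191 - 20104 = -111396295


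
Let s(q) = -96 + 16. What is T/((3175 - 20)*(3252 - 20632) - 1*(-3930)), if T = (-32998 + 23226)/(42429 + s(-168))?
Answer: 4886/1160997199765 ≈ 4.2085e-9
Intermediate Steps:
s(q) = -80
T = -9772/42349 (T = (-32998 + 23226)/(42429 - 80) = -9772/42349 ≈ -0.23075)
T/((3175 - 20)*(3252 - 20632) - 1*(-3930)) = -9772/(42349*((3175 - 20)*(3252 - 20632) - 1*(-3930))) = -9772/(42349*(3155*(-17380) + 3930)) = -9772/(42349*(-54833900 + 3930)) = -9772/42349/(-54829970) = -9772/42349*(-1/54829970) = 4886/1160997199765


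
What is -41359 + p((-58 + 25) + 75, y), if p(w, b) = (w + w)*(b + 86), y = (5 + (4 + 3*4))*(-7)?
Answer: -46483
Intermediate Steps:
y = -147 (y = (5 + (4 + 12))*(-7) = (5 + 16)*(-7) = 21*(-7) = -147)
p(w, b) = 2*w*(86 + b) (p(w, b) = (2*w)*(86 + b) = 2*w*(86 + b))
-41359 + p((-58 + 25) + 75, y) = -41359 + 2*((-58 + 25) + 75)*(86 - 147) = -41359 + 2*(-33 + 75)*(-61) = -41359 + 2*42*(-61) = -41359 - 5124 = -46483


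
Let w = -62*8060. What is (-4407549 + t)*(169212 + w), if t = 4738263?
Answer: -109303622712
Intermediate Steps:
w = -499720
(-4407549 + t)*(169212 + w) = (-4407549 + 4738263)*(169212 - 499720) = 330714*(-330508) = -109303622712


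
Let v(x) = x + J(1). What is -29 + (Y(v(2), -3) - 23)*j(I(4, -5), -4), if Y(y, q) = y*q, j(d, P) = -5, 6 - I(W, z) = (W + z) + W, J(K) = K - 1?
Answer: 116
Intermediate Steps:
J(K) = -1 + K
I(W, z) = 6 - z - 2*W (I(W, z) = 6 - ((W + z) + W) = 6 - (z + 2*W) = 6 + (-z - 2*W) = 6 - z - 2*W)
v(x) = x (v(x) = x + (-1 + 1) = x + 0 = x)
Y(y, q) = q*y
-29 + (Y(v(2), -3) - 23)*j(I(4, -5), -4) = -29 + (-3*2 - 23)*(-5) = -29 + (-6 - 23)*(-5) = -29 - 29*(-5) = -29 + 145 = 116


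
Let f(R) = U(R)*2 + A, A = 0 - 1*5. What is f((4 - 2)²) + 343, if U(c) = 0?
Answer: 338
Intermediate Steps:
A = -5 (A = 0 - 5 = -5)
f(R) = -5 (f(R) = 0*2 - 5 = 0 - 5 = -5)
f((4 - 2)²) + 343 = -5 + 343 = 338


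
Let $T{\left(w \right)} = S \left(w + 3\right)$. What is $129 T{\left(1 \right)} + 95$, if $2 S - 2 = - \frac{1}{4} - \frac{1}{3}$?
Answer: $\frac{921}{2} \approx 460.5$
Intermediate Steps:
$S = \frac{17}{24}$ ($S = 1 + \frac{- \frac{1}{4} - \frac{1}{3}}{2} = 1 + \frac{1}{2} \left(- \frac{7}{12}\right) = 1 - \frac{7}{24} = \frac{17}{24} \approx 0.70833$)
$T{\left(w \right)} = \frac{17}{8} + \frac{17 w}{24}$ ($T{\left(w \right)} = \frac{17 \left(w + 3\right)}{24} = \frac{17 \left(3 + w\right)}{24} = \frac{17}{8} + \frac{17 w}{24}$)
$129 T{\left(1 \right)} + 95 = 129 \left(\frac{17}{8} + \frac{17}{24} \cdot 1\right) + 95 = 129 \left(\frac{17}{8} + \frac{17}{24}\right) + 95 = 129 \cdot \frac{17}{6} + 95 = \frac{731}{2} + 95 = \frac{921}{2}$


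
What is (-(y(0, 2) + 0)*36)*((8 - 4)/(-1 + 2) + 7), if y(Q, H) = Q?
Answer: 0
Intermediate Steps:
(-(y(0, 2) + 0)*36)*((8 - 4)/(-1 + 2) + 7) = (-(0 + 0)*36)*((8 - 4)/(-1 + 2) + 7) = (-1*0*36)*(4/1 + 7) = (0*36)*(4*1 + 7) = 0*(4 + 7) = 0*11 = 0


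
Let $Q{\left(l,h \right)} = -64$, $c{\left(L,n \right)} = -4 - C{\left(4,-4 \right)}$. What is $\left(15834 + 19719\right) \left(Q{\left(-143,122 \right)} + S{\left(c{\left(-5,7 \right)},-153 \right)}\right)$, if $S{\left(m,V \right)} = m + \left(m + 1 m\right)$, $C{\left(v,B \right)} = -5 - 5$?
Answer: $-1635438$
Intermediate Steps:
$C{\left(v,B \right)} = -10$
$c{\left(L,n \right)} = 6$ ($c{\left(L,n \right)} = -4 - -10 = -4 + 10 = 6$)
$S{\left(m,V \right)} = 3 m$ ($S{\left(m,V \right)} = m + \left(m + m\right) = m + 2 m = 3 m$)
$\left(15834 + 19719\right) \left(Q{\left(-143,122 \right)} + S{\left(c{\left(-5,7 \right)},-153 \right)}\right) = \left(15834 + 19719\right) \left(-64 + 3 \cdot 6\right) = 35553 \left(-64 + 18\right) = 35553 \left(-46\right) = -1635438$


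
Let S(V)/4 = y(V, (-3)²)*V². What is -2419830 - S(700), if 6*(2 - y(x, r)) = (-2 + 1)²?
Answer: -18039490/3 ≈ -6.0132e+6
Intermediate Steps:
y(x, r) = 11/6 (y(x, r) = 2 - (-2 + 1)²/6 = 2 - ⅙*(-1)² = 2 - ⅙*1 = 2 - ⅙ = 11/6)
S(V) = 22*V²/3 (S(V) = 4*(11*V²/6) = 22*V²/3)
-2419830 - S(700) = -2419830 - 22*700²/3 = -2419830 - 22*490000/3 = -2419830 - 1*10780000/3 = -2419830 - 10780000/3 = -18039490/3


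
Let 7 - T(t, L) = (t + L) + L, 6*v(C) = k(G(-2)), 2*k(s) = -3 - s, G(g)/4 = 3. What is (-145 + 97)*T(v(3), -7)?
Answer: -1068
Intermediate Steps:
G(g) = 12 (G(g) = 4*3 = 12)
k(s) = -3/2 - s/2 (k(s) = (-3 - s)/2 = -3/2 - s/2)
v(C) = -5/4 (v(C) = (-3/2 - ½*12)/6 = (-3/2 - 6)/6 = (⅙)*(-15/2) = -5/4)
T(t, L) = 7 - t - 2*L (T(t, L) = 7 - ((t + L) + L) = 7 - ((L + t) + L) = 7 - (t + 2*L) = 7 + (-t - 2*L) = 7 - t - 2*L)
(-145 + 97)*T(v(3), -7) = (-145 + 97)*(7 - 1*(-5/4) - 2*(-7)) = -48*(7 + 5/4 + 14) = -48*89/4 = -1068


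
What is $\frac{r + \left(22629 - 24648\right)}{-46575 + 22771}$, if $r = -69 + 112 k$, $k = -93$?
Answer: $\frac{3126}{5951} \approx 0.52529$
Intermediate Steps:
$r = -10485$ ($r = -69 + 112 \left(-93\right) = -69 - 10416 = -10485$)
$\frac{r + \left(22629 - 24648\right)}{-46575 + 22771} = \frac{-10485 + \left(22629 - 24648\right)}{-46575 + 22771} = \frac{-10485 - 2019}{-23804} = \left(-12504\right) \left(- \frac{1}{23804}\right) = \frac{3126}{5951}$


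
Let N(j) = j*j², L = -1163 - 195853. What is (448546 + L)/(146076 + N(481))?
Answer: 251530/111430717 ≈ 0.0022573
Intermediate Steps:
L = -197016
N(j) = j³
(448546 + L)/(146076 + N(481)) = (448546 - 197016)/(146076 + 481³) = 251530/(146076 + 111284641) = 251530/111430717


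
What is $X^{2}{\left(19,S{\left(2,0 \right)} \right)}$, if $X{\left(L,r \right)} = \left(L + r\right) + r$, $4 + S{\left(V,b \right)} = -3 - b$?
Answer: $25$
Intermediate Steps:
$S{\left(V,b \right)} = -7 - b$ ($S{\left(V,b \right)} = -4 - \left(3 + b\right) = -7 - b$)
$X{\left(L,r \right)} = L + 2 r$
$X^{2}{\left(19,S{\left(2,0 \right)} \right)} = \left(19 + 2 \left(-7 - 0\right)\right)^{2} = \left(19 + 2 \left(-7 + 0\right)\right)^{2} = \left(19 + 2 \left(-7\right)\right)^{2} = \left(19 - 14\right)^{2} = 5^{2} = 25$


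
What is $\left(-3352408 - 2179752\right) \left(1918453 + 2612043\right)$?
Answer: $-25063428751360$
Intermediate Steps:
$\left(-3352408 - 2179752\right) \left(1918453 + 2612043\right) = \left(-5532160\right) 4530496 = -25063428751360$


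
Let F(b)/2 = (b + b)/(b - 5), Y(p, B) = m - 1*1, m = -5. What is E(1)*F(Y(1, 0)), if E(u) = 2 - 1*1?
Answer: 24/11 ≈ 2.1818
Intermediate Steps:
Y(p, B) = -6 (Y(p, B) = -5 - 1*1 = -5 - 1 = -6)
E(u) = 1 (E(u) = 2 - 1 = 1)
F(b) = 4*b/(-5 + b) (F(b) = 2*((b + b)/(b - 5)) = 2*((2*b)/(-5 + b)) = 2*(2*b/(-5 + b)) = 4*b/(-5 + b))
E(1)*F(Y(1, 0)) = 1*(4*(-6)/(-5 - 6)) = 1*(4*(-6)/(-11)) = 1*(4*(-6)*(-1/11)) = 1*(24/11) = 24/11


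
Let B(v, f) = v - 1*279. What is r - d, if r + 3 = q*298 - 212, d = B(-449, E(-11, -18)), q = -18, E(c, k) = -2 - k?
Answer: -4851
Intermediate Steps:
B(v, f) = -279 + v (B(v, f) = v - 279 = -279 + v)
d = -728 (d = -279 - 449 = -728)
r = -5579 (r = -3 + (-18*298 - 212) = -3 + (-5364 - 212) = -3 - 5576 = -5579)
r - d = -5579 - 1*(-728) = -5579 + 728 = -4851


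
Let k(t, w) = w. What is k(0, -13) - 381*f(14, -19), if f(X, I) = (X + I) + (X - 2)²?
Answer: -52972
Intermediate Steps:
f(X, I) = I + X + (-2 + X)² (f(X, I) = (I + X) + (-2 + X)² = I + X + (-2 + X)²)
k(0, -13) - 381*f(14, -19) = -13 - 381*(-19 + 14 + (-2 + 14)²) = -13 - 381*(-19 + 14 + 12²) = -13 - 381*(-19 + 14 + 144) = -13 - 381*139 = -13 - 52959 = -52972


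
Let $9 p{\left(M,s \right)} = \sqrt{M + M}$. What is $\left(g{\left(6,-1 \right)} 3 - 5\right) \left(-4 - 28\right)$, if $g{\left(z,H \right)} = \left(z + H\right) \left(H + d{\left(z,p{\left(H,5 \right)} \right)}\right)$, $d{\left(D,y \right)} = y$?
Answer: $640 - \frac{160 i \sqrt{2}}{3} \approx 640.0 - 75.425 i$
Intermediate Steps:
$p{\left(M,s \right)} = \frac{\sqrt{2} \sqrt{M}}{9}$ ($p{\left(M,s \right)} = \frac{\sqrt{M + M}}{9} = \frac{\sqrt{2 M}}{9} = \frac{\sqrt{2} \sqrt{M}}{9}$)
$g{\left(z,H \right)} = \left(H + z\right) \left(H + \frac{\sqrt{2} \sqrt{H}}{9}\right)$ ($g{\left(z,H \right)} = \left(z + H\right) \left(H + \frac{\sqrt{2} \sqrt{H}}{9}\right) = \left(H + z\right) \left(H + \frac{\sqrt{2} \sqrt{H}}{9}\right)$)
$\left(g{\left(6,-1 \right)} 3 - 5\right) \left(-4 - 28\right) = \left(\left(\left(-1\right)^{2} - 6 + \frac{\sqrt{2} \left(-1\right)^{\frac{3}{2}}}{9} + \frac{1}{9} \cdot 6 \sqrt{2} \sqrt{-1}\right) 3 - 5\right) \left(-4 - 28\right) = \left(\left(1 - 6 + \frac{\sqrt{2} \left(- i\right)}{9} + \frac{1}{9} \cdot 6 \sqrt{2} i\right) 3 - 5\right) \left(-4 - 28\right) = \left(\left(1 - 6 - \frac{i \sqrt{2}}{9} + \frac{2 i \sqrt{2}}{3}\right) 3 - 5\right) \left(-4 - 28\right) = \left(\left(-5 + \frac{5 i \sqrt{2}}{9}\right) 3 - 5\right) \left(-32\right) = \left(\left(-15 + \frac{5 i \sqrt{2}}{3}\right) - 5\right) \left(-32\right) = \left(-20 + \frac{5 i \sqrt{2}}{3}\right) \left(-32\right) = 640 - \frac{160 i \sqrt{2}}{3}$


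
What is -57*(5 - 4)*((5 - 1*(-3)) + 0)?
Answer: -456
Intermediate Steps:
-57*(5 - 4)*((5 - 1*(-3)) + 0) = -57*((5 + 3) + 0) = -57*(8 + 0) = -57*8 = -456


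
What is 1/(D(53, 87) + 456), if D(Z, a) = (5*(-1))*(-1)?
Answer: 1/461 ≈ 0.0021692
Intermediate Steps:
D(Z, a) = 5 (D(Z, a) = -5*(-1) = 5)
1/(D(53, 87) + 456) = 1/(5 + 456) = 1/461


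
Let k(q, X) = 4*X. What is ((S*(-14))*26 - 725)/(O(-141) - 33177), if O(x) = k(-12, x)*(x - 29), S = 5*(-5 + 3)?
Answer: 2915/62703 ≈ 0.046489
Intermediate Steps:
S = -10 (S = 5*(-2) = -10)
O(x) = 4*x*(-29 + x) (O(x) = (4*x)*(x - 29) = (4*x)*(-29 + x) = 4*x*(-29 + x))
((S*(-14))*26 - 725)/(O(-141) - 33177) = (-10*(-14)*26 - 725)/(4*(-141)*(-29 - 141) - 33177) = (140*26 - 725)/(4*(-141)*(-170) - 33177) = (3640 - 725)/(95880 - 33177) = 2915/62703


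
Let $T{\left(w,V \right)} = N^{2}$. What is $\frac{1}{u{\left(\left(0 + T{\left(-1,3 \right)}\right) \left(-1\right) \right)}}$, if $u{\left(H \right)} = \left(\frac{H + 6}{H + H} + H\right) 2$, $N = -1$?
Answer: $- \frac{1}{7} \approx -0.14286$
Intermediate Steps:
$T{\left(w,V \right)} = 1$ ($T{\left(w,V \right)} = \left(-1\right)^{2} = 1$)
$u{\left(H \right)} = 2 H + \frac{6 + H}{H}$ ($u{\left(H \right)} = \left(\frac{6 + H}{2 H} + H\right) 2 = \left(H + \frac{6 + H}{2 H}\right) 2 = 2 H + \frac{6 + H}{H}$)
$\frac{1}{u{\left(\left(0 + T{\left(-1,3 \right)}\right) \left(-1\right) \right)}} = \frac{1}{1 + 2 \left(0 + 1\right) \left(-1\right) + \frac{6}{\left(0 + 1\right) \left(-1\right)}} = \frac{1}{1 + 2 \cdot 1 \left(-1\right) + \frac{6}{1 \left(-1\right)}} = \frac{1}{1 + 2 \left(-1\right) + \frac{6}{-1}} = \frac{1}{1 - 2 + 6 \left(-1\right)} = \frac{1}{1 - 2 - 6} = \frac{1}{-7} = - \frac{1}{7}$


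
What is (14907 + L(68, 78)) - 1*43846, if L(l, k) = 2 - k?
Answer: -29015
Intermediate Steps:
(14907 + L(68, 78)) - 1*43846 = (14907 + (2 - 1*78)) - 1*43846 = (14907 + (2 - 78)) - 43846 = (14907 - 76) - 43846 = 14831 - 43846 = -29015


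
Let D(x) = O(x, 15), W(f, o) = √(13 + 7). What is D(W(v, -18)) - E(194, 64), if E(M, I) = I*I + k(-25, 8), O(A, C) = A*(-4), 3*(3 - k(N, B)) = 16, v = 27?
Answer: -12281/3 - 8*√5 ≈ -4111.6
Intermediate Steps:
k(N, B) = -7/3 (k(N, B) = 3 - ⅓*16 = 3 - 16/3 = -7/3)
O(A, C) = -4*A
E(M, I) = -7/3 + I² (E(M, I) = I*I - 7/3 = I² - 7/3 = -7/3 + I²)
W(f, o) = 2*√5 (W(f, o) = √20 = 2*√5)
D(x) = -4*x
D(W(v, -18)) - E(194, 64) = -8*√5 - (-7/3 + 64²) = -8*√5 - (-7/3 + 4096) = -8*√5 - 1*12281/3 = -8*√5 - 12281/3 = -12281/3 - 8*√5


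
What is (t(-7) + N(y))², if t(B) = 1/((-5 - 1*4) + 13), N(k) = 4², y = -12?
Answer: 4225/16 ≈ 264.06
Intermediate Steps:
N(k) = 16
t(B) = ¼ (t(B) = 1/((-5 - 4) + 13) = 1/(-9 + 13) = 1/4 = ¼)
(t(-7) + N(y))² = (¼ + 16)² = (65/4)² = 4225/16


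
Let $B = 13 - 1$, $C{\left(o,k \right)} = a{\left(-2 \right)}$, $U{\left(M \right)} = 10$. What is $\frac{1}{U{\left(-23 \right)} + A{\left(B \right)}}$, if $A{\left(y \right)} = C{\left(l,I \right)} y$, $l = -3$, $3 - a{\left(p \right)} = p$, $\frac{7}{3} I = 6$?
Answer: $\frac{1}{70} \approx 0.014286$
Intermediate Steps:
$I = \frac{18}{7}$ ($I = \frac{3}{7} \cdot 6 = \frac{18}{7} \approx 2.5714$)
$a{\left(p \right)} = 3 - p$
$C{\left(o,k \right)} = 5$ ($C{\left(o,k \right)} = 3 - -2 = 3 + 2 = 5$)
$B = 12$
$A{\left(y \right)} = 5 y$
$\frac{1}{U{\left(-23 \right)} + A{\left(B \right)}} = \frac{1}{10 + 5 \cdot 12} = \frac{1}{10 + 60} = \frac{1}{70}$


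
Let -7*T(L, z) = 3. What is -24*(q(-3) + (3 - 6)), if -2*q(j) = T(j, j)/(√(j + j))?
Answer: 72 + 6*I*√6/7 ≈ 72.0 + 2.0996*I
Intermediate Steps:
T(L, z) = -3/7 (T(L, z) = -⅐*3 = -3/7)
q(j) = 3*√2/(28*√j) (q(j) = -(-3)/(14*(√(j + j))) = -(-3)/(14*(√(2*j))) = -(-3)/(14*(√2*√j)) = -(-3)*√2/(2*√j)/14 = -(-3)*√2/(28*√j) = 3*√2/(28*√j))
-24*(q(-3) + (3 - 6)) = -24*(3*√2/(28*√(-3)) + (3 - 6)) = -24*(3*√2*(-I*√3/3)/28 - 3) = -24*(-I*√6/28 - 3) = -24*(-3 - I*√6/28) = 72 + 6*I*√6/7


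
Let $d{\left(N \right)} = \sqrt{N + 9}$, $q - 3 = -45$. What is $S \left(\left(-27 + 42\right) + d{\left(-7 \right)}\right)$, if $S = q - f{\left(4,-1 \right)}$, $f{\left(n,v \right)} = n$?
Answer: $-690 - 46 \sqrt{2} \approx -755.05$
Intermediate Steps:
$q = -42$ ($q = 3 - 45 = -42$)
$d{\left(N \right)} = \sqrt{9 + N}$
$S = -46$ ($S = -42 - 4 = -46$)
$S \left(\left(-27 + 42\right) + d{\left(-7 \right)}\right) = - 46 \left(\left(-27 + 42\right) + \sqrt{9 - 7}\right) = - 46 \left(15 + \sqrt{2}\right) = -690 - 46 \sqrt{2}$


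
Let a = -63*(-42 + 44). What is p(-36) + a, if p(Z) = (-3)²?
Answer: -117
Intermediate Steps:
a = -126 (a = -63*2 = -126)
p(Z) = 9
p(-36) + a = 9 - 126 = -117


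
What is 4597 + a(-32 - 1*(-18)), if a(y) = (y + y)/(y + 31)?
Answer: 78121/17 ≈ 4595.4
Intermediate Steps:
a(y) = 2*y/(31 + y) (a(y) = (2*y)/(31 + y) = 2*y/(31 + y))
4597 + a(-32 - 1*(-18)) = 4597 + 2*(-32 - 1*(-18))/(31 + (-32 - 1*(-18))) = 4597 + 2*(-32 + 18)/(31 + (-32 + 18)) = 4597 + 2*(-14)/(31 - 14) = 4597 + 2*(-14)/17 = 4597 + 2*(-14)*(1/17) = 4597 - 28/17 = 78121/17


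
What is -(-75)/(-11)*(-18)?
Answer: 1350/11 ≈ 122.73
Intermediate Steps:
-(-75)/(-11)*(-18) = -(-75)*(-1)/11*(-18) = -5*15/11*(-18) = -75/11*(-18) = 1350/11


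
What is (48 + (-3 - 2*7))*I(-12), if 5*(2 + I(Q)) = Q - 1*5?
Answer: -837/5 ≈ -167.40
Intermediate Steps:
I(Q) = -3 + Q/5 (I(Q) = -2 + (Q - 1*5)/5 = -2 + (Q - 5)/5 = -2 + (-5 + Q)/5 = -2 + (-1 + Q/5) = -3 + Q/5)
(48 + (-3 - 2*7))*I(-12) = (48 + (-3 - 2*7))*(-3 + (⅕)*(-12)) = (48 + (-3 - 14))*(-3 - 12/5) = (48 - 17)*(-27/5) = 31*(-27/5) = -837/5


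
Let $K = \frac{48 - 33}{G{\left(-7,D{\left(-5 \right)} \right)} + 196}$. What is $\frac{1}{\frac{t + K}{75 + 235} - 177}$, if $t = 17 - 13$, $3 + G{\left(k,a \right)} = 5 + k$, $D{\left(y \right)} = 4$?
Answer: $- \frac{59210}{10479391} \approx -0.0056501$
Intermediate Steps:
$G{\left(k,a \right)} = 2 + k$ ($G{\left(k,a \right)} = -3 + \left(5 + k\right) = 2 + k$)
$t = 4$ ($t = 17 - 13 = 4$)
$K = \frac{15}{191}$ ($K = \frac{48 - 33}{\left(2 - 7\right) + 196} = \frac{15}{-5 + 196} = \frac{15}{191} \approx 0.078534$)
$\frac{1}{\frac{t + K}{75 + 235} - 177} = \frac{1}{\frac{4 + \frac{15}{191}}{75 + 235} - 177} = \frac{1}{\frac{779}{191 \cdot 310} - 177} = \frac{1}{\frac{779}{191} \cdot \frac{1}{310} - 177} = \frac{1}{\frac{779}{59210} - 177} = \frac{1}{- \frac{10479391}{59210}} = - \frac{59210}{10479391}$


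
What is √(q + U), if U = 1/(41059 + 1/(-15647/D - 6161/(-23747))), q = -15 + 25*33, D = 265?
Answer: 67*√41630009227039041260193726/15189222373041 ≈ 28.461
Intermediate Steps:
q = 810 (q = -15 + 825 = 810)
U = 369936644/15189222373041 (U = 1/(41059 + 1/(-15647/265 - 6161/(-23747))) = 1/(41059 + 1/(-15647*1/265 - 6161*(-1/23747))) = 1/(41059 + 1/(-15647/265 + 6161/23747)) = 1/(41059 + 1/(-369936644/6292955)) = 1/(41059 - 6292955/369936644) = 1/(15189222373041/369936644) = 369936644/15189222373041 ≈ 2.4355e-5)
√(q + U) = √(810 + 369936644/15189222373041) = √(12303270492099854/15189222373041) = 67*√41630009227039041260193726/15189222373041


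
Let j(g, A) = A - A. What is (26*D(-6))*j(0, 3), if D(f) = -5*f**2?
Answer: 0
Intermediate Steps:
j(g, A) = 0
(26*D(-6))*j(0, 3) = (26*(-5*(-6)**2))*0 = (26*(-5*36))*0 = (26*(-180))*0 = -4680*0 = 0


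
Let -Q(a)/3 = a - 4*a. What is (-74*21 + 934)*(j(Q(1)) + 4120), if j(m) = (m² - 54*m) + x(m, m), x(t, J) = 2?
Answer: -2304540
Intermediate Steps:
Q(a) = 9*a (Q(a) = -3*(a - 4*a) = -(-9)*a = 9*a)
j(m) = 2 + m² - 54*m (j(m) = (m² - 54*m) + 2 = 2 + m² - 54*m)
(-74*21 + 934)*(j(Q(1)) + 4120) = (-74*21 + 934)*((2 + (9*1)² - 486) + 4120) = (-1554 + 934)*((2 + 9² - 54*9) + 4120) = -620*((2 + 81 - 486) + 4120) = -620*(-403 + 4120) = -620*3717 = -2304540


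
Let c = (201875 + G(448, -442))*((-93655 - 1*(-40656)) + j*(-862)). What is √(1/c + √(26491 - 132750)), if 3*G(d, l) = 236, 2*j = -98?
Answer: √(-2173223407 + 4722899976732687649*I*√106259)/2173223407 ≈ 12.767 + 12.767*I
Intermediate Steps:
j = -49 (j = (½)*(-98) = -49)
G(d, l) = 236/3 (G(d, l) = (⅓)*236 = 236/3)
c = -2173223407 (c = (201875 + 236/3)*((-93655 - 1*(-40656)) - 49*(-862)) = 605861*((-93655 + 40656) + 42238)/3 = 605861*(-52999 + 42238)/3 = (605861/3)*(-10761) = -2173223407)
√(1/c + √(26491 - 132750)) = √(1/(-2173223407) + √(26491 - 132750)) = √(-1/2173223407 + √(-106259)) = √(-1/2173223407 + I*√106259)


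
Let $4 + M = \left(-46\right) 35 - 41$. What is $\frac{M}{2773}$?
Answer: $- \frac{1655}{2773} \approx -0.59683$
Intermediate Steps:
$M = -1655$ ($M = -4 - 1651 = -1655$)
$\frac{M}{2773} = - \frac{1655}{2773}$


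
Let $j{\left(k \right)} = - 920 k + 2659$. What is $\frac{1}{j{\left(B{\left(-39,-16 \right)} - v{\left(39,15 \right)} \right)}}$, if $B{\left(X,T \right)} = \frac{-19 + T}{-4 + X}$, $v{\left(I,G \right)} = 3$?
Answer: $\frac{43}{200817} \approx 0.00021413$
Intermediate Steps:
$B{\left(X,T \right)} = \frac{-19 + T}{-4 + X}$
$j{\left(k \right)} = 2659 - 920 k$
$\frac{1}{j{\left(B{\left(-39,-16 \right)} - v{\left(39,15 \right)} \right)}} = \frac{1}{2659 - 920 \left(\frac{-19 - 16}{-4 - 39} - 3\right)} = \frac{1}{2659 - 920 \left(\frac{1}{-43} \left(-35\right) - 3\right)} = \frac{1}{2659 - 920 \left(\left(- \frac{1}{43}\right) \left(-35\right) - 3\right)} = \frac{1}{2659 - 920 \left(\frac{35}{43} - 3\right)} = \frac{1}{2659 - - \frac{86480}{43}} = \frac{1}{2659 + \frac{86480}{43}} = \frac{1}{\frac{200817}{43}} = \frac{43}{200817}$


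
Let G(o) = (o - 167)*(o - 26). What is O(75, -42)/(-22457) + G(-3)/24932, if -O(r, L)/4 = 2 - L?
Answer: 57550521/279948962 ≈ 0.20557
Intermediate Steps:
O(r, L) = -8 + 4*L (O(r, L) = -4*(2 - L) = -8 + 4*L)
G(o) = (-167 + o)*(-26 + o)
O(75, -42)/(-22457) + G(-3)/24932 = (-8 + 4*(-42))/(-22457) + (4342 + (-3)² - 193*(-3))/24932 = (-8 - 168)*(-1/22457) + (4342 + 9 + 579)*(1/24932) = -176*(-1/22457) + 4930*(1/24932) = 176/22457 + 2465/12466 = 57550521/279948962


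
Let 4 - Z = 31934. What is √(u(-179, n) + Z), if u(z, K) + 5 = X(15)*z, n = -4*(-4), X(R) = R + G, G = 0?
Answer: 2*I*√8655 ≈ 186.06*I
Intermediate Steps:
X(R) = R (X(R) = R + 0 = R)
Z = -31930 (Z = 4 - 1*31934 = 4 - 31934 = -31930)
n = 16
u(z, K) = -5 + 15*z
√(u(-179, n) + Z) = √((-5 + 15*(-179)) - 31930) = √((-5 - 2685) - 31930) = √(-2690 - 31930) = √(-34620) = 2*I*√8655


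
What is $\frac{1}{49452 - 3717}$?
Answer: $\frac{1}{45735} \approx 2.1865 \cdot 10^{-5}$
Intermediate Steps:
$\frac{1}{49452 - 3717} = \frac{1}{45735}$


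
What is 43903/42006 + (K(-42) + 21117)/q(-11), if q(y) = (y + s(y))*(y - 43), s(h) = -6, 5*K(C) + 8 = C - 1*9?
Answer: 772373321/32134590 ≈ 24.036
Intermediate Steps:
K(C) = -17/5 + C/5 (K(C) = -8/5 + (C - 1*9)/5 = -8/5 + (C - 9)/5 = -8/5 + (-9 + C)/5 = -8/5 + (-9/5 + C/5) = -17/5 + C/5)
q(y) = (-43 + y)*(-6 + y) (q(y) = (y - 6)*(y - 43) = (-6 + y)*(-43 + y) = (-43 + y)*(-6 + y))
43903/42006 + (K(-42) + 21117)/q(-11) = 43903/42006 + ((-17/5 + (⅕)*(-42)) + 21117)/(258 + (-11)² - 49*(-11)) = 43903*(1/42006) + ((-17/5 - 42/5) + 21117)/(258 + 121 + 539) = 43903/42006 + (-59/5 + 21117)/918 = 43903/42006 + (105526/5)*(1/918) = 43903/42006 + 52763/2295 = 772373321/32134590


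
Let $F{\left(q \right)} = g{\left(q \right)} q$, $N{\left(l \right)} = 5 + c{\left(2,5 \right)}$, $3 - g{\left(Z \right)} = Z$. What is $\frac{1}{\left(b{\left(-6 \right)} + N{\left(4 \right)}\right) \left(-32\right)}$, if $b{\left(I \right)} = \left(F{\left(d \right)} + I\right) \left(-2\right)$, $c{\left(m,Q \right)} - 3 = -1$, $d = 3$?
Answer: $- \frac{1}{608} \approx -0.0016447$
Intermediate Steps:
$c{\left(m,Q \right)} = 2$ ($c{\left(m,Q \right)} = 3 - 1 = 2$)
$g{\left(Z \right)} = 3 - Z$
$N{\left(l \right)} = 7$ ($N{\left(l \right)} = 5 + 2 = 7$)
$F{\left(q \right)} = q \left(3 - q\right)$ ($F{\left(q \right)} = \left(3 - q\right) q = q \left(3 - q\right)$)
$b{\left(I \right)} = - 2 I$ ($b{\left(I \right)} = \left(3 \left(3 - 3\right) + I\right) \left(-2\right) = \left(3 \cdot 0 + I\right) \left(-2\right) = \left(0 + I\right) \left(-2\right) = I \left(-2\right) = - 2 I$)
$\frac{1}{\left(b{\left(-6 \right)} + N{\left(4 \right)}\right) \left(-32\right)} = \frac{1}{\left(\left(-2\right) \left(-6\right) + 7\right) \left(-32\right)} = \frac{1}{\left(12 + 7\right) \left(-32\right)} = \frac{1}{19 \left(-32\right)} = \frac{1}{-608} = - \frac{1}{608}$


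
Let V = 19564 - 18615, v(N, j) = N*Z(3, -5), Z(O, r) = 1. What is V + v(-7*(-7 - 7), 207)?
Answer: 1047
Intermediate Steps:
v(N, j) = N (v(N, j) = N*1 = N)
V = 949
V + v(-7*(-7 - 7), 207) = 949 - 7*(-7 - 7) = 949 - 7*(-14) = 949 + 98 = 1047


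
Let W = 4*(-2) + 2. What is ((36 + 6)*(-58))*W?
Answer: 14616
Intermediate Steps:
W = -6 (W = -8 + 2 = -6)
((36 + 6)*(-58))*W = ((36 + 6)*(-58))*(-6) = (42*(-58))*(-6) = -2436*(-6) = 14616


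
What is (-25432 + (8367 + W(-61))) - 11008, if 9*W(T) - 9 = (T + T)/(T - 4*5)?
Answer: -20464366/729 ≈ -28072.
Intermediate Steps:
W(T) = 1 + 2*T/(9*(-20 + T)) (W(T) = 1 + ((T + T)/(T - 4*5))/9 = 1 + ((2*T)/(T - 20))/9 = 1 + ((2*T)/(-20 + T))/9 = 1 + (2*T/(-20 + T))/9 = 1 + 2*T/(9*(-20 + T)))
(-25432 + (8367 + W(-61))) - 11008 = (-25432 + (8367 + (-180 + 11*(-61))/(9*(-20 - 61)))) - 11008 = (-25432 + (8367 + (⅑)*(-180 - 671)/(-81))) - 11008 = (-25432 + (8367 + (⅑)*(-1/81)*(-851))) - 11008 = (-25432 + (8367 + 851/729)) - 11008 = (-25432 + 6100394/729) - 11008 = -12439534/729 - 11008 = -20464366/729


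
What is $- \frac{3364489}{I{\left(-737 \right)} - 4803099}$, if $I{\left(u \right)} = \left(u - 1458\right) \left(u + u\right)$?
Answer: $\frac{3364489}{1567669} \approx 2.1462$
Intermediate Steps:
$I{\left(u \right)} = 2 u \left(-1458 + u\right)$ ($I{\left(u \right)} = \left(-1458 + u\right) 2 u = 2 u \left(-1458 + u\right)$)
$- \frac{3364489}{I{\left(-737 \right)} - 4803099} = - \frac{3364489}{2 \left(-737\right) \left(-1458 - 737\right) - 4803099} = - \frac{3364489}{2 \left(-737\right) \left(-2195\right) - 4803099} = - \frac{3364489}{3235430 - 4803099} = - \frac{3364489}{-1567669} = \left(-3364489\right) \left(- \frac{1}{1567669}\right) = \frac{3364489}{1567669}$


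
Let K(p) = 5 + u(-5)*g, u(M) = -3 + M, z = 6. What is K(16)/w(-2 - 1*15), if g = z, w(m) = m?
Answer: 43/17 ≈ 2.5294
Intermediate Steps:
g = 6
K(p) = -43 (K(p) = 5 + (-3 - 5)*6 = 5 - 8*6 = 5 - 48 = -43)
K(16)/w(-2 - 1*15) = -43/(-2 - 1*15) = -43/(-2 - 15) = -43/(-17) = -43*(-1/17) = 43/17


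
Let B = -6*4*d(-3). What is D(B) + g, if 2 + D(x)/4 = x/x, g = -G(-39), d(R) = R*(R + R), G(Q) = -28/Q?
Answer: -184/39 ≈ -4.7179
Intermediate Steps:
d(R) = 2*R² (d(R) = R*(2*R) = 2*R²)
B = -432 (B = -6*4*2*(-3)² = -24*2*9 = -24*18 = -1*432 = -432)
g = -28/39 (g = -(-28)/(-39) = -(-28)*(-1)/39 = -1*28/39 = -28/39 ≈ -0.71795)
D(x) = -4 (D(x) = -8 + 4*(x/x) = -8 + 4*1 = -8 + 4 = -4)
D(B) + g = -4 - 28/39 = -184/39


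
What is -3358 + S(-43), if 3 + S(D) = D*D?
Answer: -1512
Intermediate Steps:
S(D) = -3 + D² (S(D) = -3 + D*D = -3 + D²)
-3358 + S(-43) = -3358 + (-3 + (-43)²) = -3358 + (-3 + 1849) = -3358 + 1846 = -1512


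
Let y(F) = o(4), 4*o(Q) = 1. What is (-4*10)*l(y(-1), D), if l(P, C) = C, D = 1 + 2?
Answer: -120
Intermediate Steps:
o(Q) = ¼ (o(Q) = (¼)*1 = ¼)
y(F) = ¼
D = 3
(-4*10)*l(y(-1), D) = -4*10*3 = -40*3 = -120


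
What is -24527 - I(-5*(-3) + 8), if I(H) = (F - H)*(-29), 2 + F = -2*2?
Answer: -25368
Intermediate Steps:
F = -6 (F = -2 - 2*2 = -2 - 4 = -6)
I(H) = 174 + 29*H (I(H) = (-6 - H)*(-29) = 174 + 29*H)
-24527 - I(-5*(-3) + 8) = -24527 - (174 + 29*(-5*(-3) + 8)) = -24527 - (174 + 29*(15 + 8)) = -24527 - (174 + 29*23) = -24527 - (174 + 667) = -24527 - 1*841 = -24527 - 841 = -25368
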